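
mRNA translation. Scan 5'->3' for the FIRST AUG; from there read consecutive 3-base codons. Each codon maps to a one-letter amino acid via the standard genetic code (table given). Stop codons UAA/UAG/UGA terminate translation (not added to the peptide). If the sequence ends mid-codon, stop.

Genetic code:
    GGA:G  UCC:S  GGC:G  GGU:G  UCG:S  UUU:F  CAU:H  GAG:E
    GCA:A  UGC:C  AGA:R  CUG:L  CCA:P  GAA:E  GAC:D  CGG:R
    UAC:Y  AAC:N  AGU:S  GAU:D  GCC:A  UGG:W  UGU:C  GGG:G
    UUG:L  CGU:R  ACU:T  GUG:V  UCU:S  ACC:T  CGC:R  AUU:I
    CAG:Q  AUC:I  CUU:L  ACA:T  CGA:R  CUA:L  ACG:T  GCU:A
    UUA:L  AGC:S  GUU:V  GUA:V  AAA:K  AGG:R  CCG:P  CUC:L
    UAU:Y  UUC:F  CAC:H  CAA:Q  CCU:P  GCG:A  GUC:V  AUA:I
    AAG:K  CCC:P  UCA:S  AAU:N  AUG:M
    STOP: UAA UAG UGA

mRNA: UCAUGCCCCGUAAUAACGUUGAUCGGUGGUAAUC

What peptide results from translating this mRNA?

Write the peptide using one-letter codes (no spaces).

Answer: MPRNNVDRW

Derivation:
start AUG at pos 2
pos 2: AUG -> M; peptide=M
pos 5: CCC -> P; peptide=MP
pos 8: CGU -> R; peptide=MPR
pos 11: AAU -> N; peptide=MPRN
pos 14: AAC -> N; peptide=MPRNN
pos 17: GUU -> V; peptide=MPRNNV
pos 20: GAU -> D; peptide=MPRNNVD
pos 23: CGG -> R; peptide=MPRNNVDR
pos 26: UGG -> W; peptide=MPRNNVDRW
pos 29: UAA -> STOP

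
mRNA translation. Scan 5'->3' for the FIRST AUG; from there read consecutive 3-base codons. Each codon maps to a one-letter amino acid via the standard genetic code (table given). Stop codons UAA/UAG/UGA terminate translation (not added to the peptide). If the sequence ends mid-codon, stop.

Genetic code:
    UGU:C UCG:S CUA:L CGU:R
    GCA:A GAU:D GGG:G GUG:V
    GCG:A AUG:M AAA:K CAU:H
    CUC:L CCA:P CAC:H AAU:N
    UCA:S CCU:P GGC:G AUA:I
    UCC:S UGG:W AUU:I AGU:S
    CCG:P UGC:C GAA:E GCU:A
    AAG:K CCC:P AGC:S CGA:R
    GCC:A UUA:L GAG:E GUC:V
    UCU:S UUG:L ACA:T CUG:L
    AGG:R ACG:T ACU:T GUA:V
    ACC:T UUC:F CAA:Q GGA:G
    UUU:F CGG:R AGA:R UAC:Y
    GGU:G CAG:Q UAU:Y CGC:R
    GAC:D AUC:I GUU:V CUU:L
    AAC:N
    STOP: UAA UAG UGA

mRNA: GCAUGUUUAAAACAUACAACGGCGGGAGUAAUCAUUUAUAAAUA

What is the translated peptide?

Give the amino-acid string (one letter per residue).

Answer: MFKTYNGGSNHL

Derivation:
start AUG at pos 2
pos 2: AUG -> M; peptide=M
pos 5: UUU -> F; peptide=MF
pos 8: AAA -> K; peptide=MFK
pos 11: ACA -> T; peptide=MFKT
pos 14: UAC -> Y; peptide=MFKTY
pos 17: AAC -> N; peptide=MFKTYN
pos 20: GGC -> G; peptide=MFKTYNG
pos 23: GGG -> G; peptide=MFKTYNGG
pos 26: AGU -> S; peptide=MFKTYNGGS
pos 29: AAU -> N; peptide=MFKTYNGGSN
pos 32: CAU -> H; peptide=MFKTYNGGSNH
pos 35: UUA -> L; peptide=MFKTYNGGSNHL
pos 38: UAA -> STOP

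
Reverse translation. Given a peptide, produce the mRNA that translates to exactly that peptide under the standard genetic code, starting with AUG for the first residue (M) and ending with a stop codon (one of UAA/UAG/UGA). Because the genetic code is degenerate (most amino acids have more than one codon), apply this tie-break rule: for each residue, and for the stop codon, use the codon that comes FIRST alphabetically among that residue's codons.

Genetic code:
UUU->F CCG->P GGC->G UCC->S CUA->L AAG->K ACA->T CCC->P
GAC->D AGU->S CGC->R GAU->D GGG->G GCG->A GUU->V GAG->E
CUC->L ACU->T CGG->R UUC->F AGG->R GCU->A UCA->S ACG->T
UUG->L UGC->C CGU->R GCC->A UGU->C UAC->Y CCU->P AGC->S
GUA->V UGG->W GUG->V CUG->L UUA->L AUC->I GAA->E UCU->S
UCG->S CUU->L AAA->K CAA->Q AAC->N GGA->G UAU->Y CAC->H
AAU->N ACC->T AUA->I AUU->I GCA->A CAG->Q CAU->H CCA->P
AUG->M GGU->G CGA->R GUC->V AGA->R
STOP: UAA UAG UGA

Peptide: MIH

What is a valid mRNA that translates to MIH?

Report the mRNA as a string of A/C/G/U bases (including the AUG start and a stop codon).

Answer: mRNA: AUGAUACACUAA

Derivation:
residue 1: M -> AUG (start codon)
residue 2: I codons sorted = AUA,AUC,AUU -> pick first = AUA
residue 3: H codons sorted = CAC,CAU -> pick first = CAC
terminator: stop codons sorted = UAA,UAG,UGA -> pick first = UAA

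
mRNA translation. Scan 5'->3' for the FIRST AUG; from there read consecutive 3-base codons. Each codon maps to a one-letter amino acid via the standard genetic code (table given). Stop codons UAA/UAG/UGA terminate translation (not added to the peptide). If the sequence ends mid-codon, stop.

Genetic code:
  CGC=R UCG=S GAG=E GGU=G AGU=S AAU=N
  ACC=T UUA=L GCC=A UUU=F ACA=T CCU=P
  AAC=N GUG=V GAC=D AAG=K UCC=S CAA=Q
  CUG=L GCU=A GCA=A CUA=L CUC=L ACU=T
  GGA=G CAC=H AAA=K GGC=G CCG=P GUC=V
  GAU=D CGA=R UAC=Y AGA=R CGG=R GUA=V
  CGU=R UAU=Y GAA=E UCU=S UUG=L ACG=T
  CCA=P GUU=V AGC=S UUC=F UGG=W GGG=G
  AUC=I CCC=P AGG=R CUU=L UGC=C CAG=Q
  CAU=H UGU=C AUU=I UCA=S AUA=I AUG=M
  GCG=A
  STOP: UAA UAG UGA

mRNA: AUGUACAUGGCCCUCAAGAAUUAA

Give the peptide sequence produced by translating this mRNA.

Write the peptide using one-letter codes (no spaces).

Answer: MYMALKN

Derivation:
start AUG at pos 0
pos 0: AUG -> M; peptide=M
pos 3: UAC -> Y; peptide=MY
pos 6: AUG -> M; peptide=MYM
pos 9: GCC -> A; peptide=MYMA
pos 12: CUC -> L; peptide=MYMAL
pos 15: AAG -> K; peptide=MYMALK
pos 18: AAU -> N; peptide=MYMALKN
pos 21: UAA -> STOP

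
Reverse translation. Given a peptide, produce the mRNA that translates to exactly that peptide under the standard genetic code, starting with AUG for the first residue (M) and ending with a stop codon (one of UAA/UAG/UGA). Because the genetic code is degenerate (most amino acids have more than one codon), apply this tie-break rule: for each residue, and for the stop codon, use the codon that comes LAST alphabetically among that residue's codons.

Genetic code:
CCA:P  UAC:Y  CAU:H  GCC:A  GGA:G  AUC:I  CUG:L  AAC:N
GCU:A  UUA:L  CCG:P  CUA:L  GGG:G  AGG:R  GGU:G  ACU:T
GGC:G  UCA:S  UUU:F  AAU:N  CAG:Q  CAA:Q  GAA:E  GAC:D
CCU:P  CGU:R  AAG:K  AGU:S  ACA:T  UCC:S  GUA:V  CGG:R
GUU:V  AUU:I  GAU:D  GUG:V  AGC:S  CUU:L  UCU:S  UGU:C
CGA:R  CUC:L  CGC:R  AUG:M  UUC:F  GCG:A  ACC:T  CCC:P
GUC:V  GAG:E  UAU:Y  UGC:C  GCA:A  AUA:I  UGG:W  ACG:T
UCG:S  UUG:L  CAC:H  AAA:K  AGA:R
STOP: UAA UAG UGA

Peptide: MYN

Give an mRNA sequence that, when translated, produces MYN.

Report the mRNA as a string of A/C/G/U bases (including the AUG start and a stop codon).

residue 1: M -> AUG (start codon)
residue 2: Y codons sorted = UAC,UAU -> pick last = UAU
residue 3: N codons sorted = AAC,AAU -> pick last = AAU
terminator: stop codons sorted = UAA,UAG,UGA -> pick last = UGA

Answer: mRNA: AUGUAUAAUUGA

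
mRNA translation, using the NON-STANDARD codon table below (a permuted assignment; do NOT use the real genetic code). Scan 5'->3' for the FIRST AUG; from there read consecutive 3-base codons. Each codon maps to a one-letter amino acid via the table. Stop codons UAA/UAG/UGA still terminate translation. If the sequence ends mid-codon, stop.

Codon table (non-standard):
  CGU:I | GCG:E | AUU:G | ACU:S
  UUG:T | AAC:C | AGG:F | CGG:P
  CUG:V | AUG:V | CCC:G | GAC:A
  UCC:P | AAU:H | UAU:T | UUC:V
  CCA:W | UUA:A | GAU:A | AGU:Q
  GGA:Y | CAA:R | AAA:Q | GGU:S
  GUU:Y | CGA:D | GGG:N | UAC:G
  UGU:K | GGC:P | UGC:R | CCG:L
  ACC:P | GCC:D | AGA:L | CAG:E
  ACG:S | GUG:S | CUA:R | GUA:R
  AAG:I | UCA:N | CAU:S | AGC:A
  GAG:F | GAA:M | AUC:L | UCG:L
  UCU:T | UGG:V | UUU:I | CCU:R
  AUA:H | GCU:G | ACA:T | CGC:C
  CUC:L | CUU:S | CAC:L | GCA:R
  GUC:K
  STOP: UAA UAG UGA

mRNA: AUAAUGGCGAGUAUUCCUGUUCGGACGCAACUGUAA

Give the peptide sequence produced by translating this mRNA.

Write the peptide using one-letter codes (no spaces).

Answer: VEQGRYPSRV

Derivation:
start AUG at pos 3
pos 3: AUG -> V; peptide=V
pos 6: GCG -> E; peptide=VE
pos 9: AGU -> Q; peptide=VEQ
pos 12: AUU -> G; peptide=VEQG
pos 15: CCU -> R; peptide=VEQGR
pos 18: GUU -> Y; peptide=VEQGRY
pos 21: CGG -> P; peptide=VEQGRYP
pos 24: ACG -> S; peptide=VEQGRYPS
pos 27: CAA -> R; peptide=VEQGRYPSR
pos 30: CUG -> V; peptide=VEQGRYPSRV
pos 33: UAA -> STOP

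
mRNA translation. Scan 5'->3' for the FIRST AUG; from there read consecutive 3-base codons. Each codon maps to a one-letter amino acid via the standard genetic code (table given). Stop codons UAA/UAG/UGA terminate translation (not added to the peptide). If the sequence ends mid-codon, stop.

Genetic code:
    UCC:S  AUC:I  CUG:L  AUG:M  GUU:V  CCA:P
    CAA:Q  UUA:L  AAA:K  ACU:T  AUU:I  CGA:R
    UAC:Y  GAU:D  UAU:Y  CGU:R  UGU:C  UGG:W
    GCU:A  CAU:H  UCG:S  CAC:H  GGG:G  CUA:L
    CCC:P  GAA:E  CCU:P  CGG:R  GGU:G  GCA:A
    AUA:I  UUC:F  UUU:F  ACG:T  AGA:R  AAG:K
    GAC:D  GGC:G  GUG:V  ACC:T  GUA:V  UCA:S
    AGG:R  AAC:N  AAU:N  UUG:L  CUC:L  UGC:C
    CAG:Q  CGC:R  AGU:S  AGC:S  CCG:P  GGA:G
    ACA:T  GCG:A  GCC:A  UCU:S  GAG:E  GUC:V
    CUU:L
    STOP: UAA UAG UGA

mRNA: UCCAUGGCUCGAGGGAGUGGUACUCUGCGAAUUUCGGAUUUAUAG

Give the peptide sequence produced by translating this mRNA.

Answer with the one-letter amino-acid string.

Answer: MARGSGTLRISDL

Derivation:
start AUG at pos 3
pos 3: AUG -> M; peptide=M
pos 6: GCU -> A; peptide=MA
pos 9: CGA -> R; peptide=MAR
pos 12: GGG -> G; peptide=MARG
pos 15: AGU -> S; peptide=MARGS
pos 18: GGU -> G; peptide=MARGSG
pos 21: ACU -> T; peptide=MARGSGT
pos 24: CUG -> L; peptide=MARGSGTL
pos 27: CGA -> R; peptide=MARGSGTLR
pos 30: AUU -> I; peptide=MARGSGTLRI
pos 33: UCG -> S; peptide=MARGSGTLRIS
pos 36: GAU -> D; peptide=MARGSGTLRISD
pos 39: UUA -> L; peptide=MARGSGTLRISDL
pos 42: UAG -> STOP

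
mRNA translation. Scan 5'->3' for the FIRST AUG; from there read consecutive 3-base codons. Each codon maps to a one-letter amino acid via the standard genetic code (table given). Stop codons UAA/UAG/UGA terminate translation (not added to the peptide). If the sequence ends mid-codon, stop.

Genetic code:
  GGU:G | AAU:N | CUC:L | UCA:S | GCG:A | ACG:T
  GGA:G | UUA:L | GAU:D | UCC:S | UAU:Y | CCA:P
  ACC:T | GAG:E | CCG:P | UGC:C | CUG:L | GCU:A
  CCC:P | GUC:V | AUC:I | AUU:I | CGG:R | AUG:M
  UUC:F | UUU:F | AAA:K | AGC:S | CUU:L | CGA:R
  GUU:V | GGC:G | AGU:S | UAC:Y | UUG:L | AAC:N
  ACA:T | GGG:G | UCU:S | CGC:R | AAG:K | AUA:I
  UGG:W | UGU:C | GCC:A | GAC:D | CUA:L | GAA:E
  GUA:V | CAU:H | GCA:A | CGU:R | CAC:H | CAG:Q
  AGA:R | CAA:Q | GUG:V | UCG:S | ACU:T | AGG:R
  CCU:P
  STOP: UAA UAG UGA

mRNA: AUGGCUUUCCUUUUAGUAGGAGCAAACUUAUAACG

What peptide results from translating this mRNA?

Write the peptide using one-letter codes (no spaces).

Answer: MAFLLVGANL

Derivation:
start AUG at pos 0
pos 0: AUG -> M; peptide=M
pos 3: GCU -> A; peptide=MA
pos 6: UUC -> F; peptide=MAF
pos 9: CUU -> L; peptide=MAFL
pos 12: UUA -> L; peptide=MAFLL
pos 15: GUA -> V; peptide=MAFLLV
pos 18: GGA -> G; peptide=MAFLLVG
pos 21: GCA -> A; peptide=MAFLLVGA
pos 24: AAC -> N; peptide=MAFLLVGAN
pos 27: UUA -> L; peptide=MAFLLVGANL
pos 30: UAA -> STOP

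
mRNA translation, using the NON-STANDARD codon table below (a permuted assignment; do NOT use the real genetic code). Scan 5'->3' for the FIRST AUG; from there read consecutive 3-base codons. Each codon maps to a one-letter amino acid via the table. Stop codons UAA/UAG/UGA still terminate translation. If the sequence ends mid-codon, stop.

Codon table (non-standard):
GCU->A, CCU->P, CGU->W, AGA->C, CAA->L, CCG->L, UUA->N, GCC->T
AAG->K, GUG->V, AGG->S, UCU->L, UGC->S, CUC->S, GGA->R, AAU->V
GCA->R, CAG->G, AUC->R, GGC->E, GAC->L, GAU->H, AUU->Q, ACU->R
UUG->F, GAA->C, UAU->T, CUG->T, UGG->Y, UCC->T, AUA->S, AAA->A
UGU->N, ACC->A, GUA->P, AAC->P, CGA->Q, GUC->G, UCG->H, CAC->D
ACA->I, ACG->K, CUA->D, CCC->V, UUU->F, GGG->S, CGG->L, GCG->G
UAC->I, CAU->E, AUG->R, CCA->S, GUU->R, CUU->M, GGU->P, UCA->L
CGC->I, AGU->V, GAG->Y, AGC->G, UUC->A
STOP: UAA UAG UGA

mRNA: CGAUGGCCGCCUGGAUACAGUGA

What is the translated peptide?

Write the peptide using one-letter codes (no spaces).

start AUG at pos 2
pos 2: AUG -> R; peptide=R
pos 5: GCC -> T; peptide=RT
pos 8: GCC -> T; peptide=RTT
pos 11: UGG -> Y; peptide=RTTY
pos 14: AUA -> S; peptide=RTTYS
pos 17: CAG -> G; peptide=RTTYSG
pos 20: UGA -> STOP

Answer: RTTYSG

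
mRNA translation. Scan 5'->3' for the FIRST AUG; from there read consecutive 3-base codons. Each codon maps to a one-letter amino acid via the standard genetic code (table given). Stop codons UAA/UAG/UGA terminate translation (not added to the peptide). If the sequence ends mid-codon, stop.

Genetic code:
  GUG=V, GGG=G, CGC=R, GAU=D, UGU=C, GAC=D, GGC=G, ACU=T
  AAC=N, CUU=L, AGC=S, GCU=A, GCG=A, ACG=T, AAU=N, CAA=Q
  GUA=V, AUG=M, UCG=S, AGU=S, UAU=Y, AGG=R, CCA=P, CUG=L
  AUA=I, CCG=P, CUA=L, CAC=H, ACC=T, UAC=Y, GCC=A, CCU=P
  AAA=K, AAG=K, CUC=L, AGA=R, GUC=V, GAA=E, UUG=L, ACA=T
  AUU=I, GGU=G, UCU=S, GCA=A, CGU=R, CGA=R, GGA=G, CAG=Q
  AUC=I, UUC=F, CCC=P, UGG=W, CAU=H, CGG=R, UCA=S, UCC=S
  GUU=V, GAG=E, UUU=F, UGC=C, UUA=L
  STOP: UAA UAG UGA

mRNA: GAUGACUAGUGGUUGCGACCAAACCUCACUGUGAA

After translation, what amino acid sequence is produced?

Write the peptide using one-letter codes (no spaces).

Answer: MTSGCDQTSL

Derivation:
start AUG at pos 1
pos 1: AUG -> M; peptide=M
pos 4: ACU -> T; peptide=MT
pos 7: AGU -> S; peptide=MTS
pos 10: GGU -> G; peptide=MTSG
pos 13: UGC -> C; peptide=MTSGC
pos 16: GAC -> D; peptide=MTSGCD
pos 19: CAA -> Q; peptide=MTSGCDQ
pos 22: ACC -> T; peptide=MTSGCDQT
pos 25: UCA -> S; peptide=MTSGCDQTS
pos 28: CUG -> L; peptide=MTSGCDQTSL
pos 31: UGA -> STOP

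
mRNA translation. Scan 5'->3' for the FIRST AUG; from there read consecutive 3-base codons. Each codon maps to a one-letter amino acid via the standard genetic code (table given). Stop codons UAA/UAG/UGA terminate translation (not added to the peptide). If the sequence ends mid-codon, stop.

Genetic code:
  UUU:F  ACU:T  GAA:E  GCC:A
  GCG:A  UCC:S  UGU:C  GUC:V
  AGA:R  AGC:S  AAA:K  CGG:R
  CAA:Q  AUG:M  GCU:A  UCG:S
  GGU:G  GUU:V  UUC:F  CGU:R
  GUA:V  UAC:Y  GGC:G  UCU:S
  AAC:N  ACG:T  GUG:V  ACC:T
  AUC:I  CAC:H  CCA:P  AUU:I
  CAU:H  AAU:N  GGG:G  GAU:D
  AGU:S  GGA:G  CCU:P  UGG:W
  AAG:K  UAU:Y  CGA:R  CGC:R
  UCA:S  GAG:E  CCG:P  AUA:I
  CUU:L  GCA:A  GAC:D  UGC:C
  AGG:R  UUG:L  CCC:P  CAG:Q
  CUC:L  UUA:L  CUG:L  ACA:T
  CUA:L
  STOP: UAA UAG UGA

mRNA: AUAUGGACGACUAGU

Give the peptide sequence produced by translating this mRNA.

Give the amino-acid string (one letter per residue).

start AUG at pos 2
pos 2: AUG -> M; peptide=M
pos 5: GAC -> D; peptide=MD
pos 8: GAC -> D; peptide=MDD
pos 11: UAG -> STOP

Answer: MDD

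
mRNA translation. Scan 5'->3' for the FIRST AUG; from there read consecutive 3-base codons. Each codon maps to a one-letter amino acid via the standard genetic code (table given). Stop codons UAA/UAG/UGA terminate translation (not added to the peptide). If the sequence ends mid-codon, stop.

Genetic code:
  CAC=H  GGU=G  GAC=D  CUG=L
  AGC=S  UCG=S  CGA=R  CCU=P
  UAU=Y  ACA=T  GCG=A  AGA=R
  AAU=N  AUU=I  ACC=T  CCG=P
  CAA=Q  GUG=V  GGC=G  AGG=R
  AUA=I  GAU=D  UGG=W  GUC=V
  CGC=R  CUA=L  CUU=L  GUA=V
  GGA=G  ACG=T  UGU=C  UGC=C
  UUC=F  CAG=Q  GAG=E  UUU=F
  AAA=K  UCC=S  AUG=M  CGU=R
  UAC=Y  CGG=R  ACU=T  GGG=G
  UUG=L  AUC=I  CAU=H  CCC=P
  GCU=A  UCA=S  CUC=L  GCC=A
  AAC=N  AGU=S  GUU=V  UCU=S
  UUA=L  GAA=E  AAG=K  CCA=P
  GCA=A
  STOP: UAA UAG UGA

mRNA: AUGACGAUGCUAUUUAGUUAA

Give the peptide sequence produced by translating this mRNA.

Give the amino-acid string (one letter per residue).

Answer: MTMLFS

Derivation:
start AUG at pos 0
pos 0: AUG -> M; peptide=M
pos 3: ACG -> T; peptide=MT
pos 6: AUG -> M; peptide=MTM
pos 9: CUA -> L; peptide=MTML
pos 12: UUU -> F; peptide=MTMLF
pos 15: AGU -> S; peptide=MTMLFS
pos 18: UAA -> STOP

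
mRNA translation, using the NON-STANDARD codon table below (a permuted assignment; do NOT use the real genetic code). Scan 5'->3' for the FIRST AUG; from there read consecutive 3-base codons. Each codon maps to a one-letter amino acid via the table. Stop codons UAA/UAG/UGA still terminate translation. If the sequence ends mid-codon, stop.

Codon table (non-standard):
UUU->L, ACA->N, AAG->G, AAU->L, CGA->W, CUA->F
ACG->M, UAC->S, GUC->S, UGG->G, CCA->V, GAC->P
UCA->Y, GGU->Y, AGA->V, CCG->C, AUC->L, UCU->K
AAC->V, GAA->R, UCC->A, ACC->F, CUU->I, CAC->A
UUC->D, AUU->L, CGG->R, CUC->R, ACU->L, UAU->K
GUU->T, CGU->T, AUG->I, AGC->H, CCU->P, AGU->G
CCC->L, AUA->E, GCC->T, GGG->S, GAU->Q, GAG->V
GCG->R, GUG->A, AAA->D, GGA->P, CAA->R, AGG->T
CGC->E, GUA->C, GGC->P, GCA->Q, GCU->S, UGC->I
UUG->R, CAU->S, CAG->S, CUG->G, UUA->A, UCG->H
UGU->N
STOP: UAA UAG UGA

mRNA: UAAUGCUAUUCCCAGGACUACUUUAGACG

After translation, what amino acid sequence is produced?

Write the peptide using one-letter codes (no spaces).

Answer: IFDVPFI

Derivation:
start AUG at pos 2
pos 2: AUG -> I; peptide=I
pos 5: CUA -> F; peptide=IF
pos 8: UUC -> D; peptide=IFD
pos 11: CCA -> V; peptide=IFDV
pos 14: GGA -> P; peptide=IFDVP
pos 17: CUA -> F; peptide=IFDVPF
pos 20: CUU -> I; peptide=IFDVPFI
pos 23: UAG -> STOP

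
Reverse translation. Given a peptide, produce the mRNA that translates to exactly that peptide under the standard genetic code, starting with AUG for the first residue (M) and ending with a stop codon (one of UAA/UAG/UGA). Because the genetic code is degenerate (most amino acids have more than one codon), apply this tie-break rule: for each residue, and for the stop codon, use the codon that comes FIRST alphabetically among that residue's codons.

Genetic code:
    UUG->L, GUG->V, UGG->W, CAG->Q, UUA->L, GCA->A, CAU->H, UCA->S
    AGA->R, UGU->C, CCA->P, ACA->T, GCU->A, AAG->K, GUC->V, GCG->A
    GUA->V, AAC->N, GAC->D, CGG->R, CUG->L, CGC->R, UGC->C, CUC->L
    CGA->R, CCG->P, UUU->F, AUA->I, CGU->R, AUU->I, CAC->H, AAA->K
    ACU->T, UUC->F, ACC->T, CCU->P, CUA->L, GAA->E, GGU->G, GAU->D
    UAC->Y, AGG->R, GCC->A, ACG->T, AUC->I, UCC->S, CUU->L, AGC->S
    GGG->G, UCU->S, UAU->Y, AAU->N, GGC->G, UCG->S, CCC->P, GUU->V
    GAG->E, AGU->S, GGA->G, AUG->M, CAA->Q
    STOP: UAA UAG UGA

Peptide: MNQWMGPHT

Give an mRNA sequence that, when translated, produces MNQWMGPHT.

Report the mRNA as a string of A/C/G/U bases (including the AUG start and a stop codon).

residue 1: M -> AUG (start codon)
residue 2: N codons sorted = AAC,AAU -> pick first = AAC
residue 3: Q codons sorted = CAA,CAG -> pick first = CAA
residue 4: W -> UGG (only codon)
residue 5: M -> AUG (only codon)
residue 6: G codons sorted = GGA,GGC,GGG,GGU -> pick first = GGA
residue 7: P codons sorted = CCA,CCC,CCG,CCU -> pick first = CCA
residue 8: H codons sorted = CAC,CAU -> pick first = CAC
residue 9: T codons sorted = ACA,ACC,ACG,ACU -> pick first = ACA
terminator: stop codons sorted = UAA,UAG,UGA -> pick first = UAA

Answer: mRNA: AUGAACCAAUGGAUGGGACCACACACAUAA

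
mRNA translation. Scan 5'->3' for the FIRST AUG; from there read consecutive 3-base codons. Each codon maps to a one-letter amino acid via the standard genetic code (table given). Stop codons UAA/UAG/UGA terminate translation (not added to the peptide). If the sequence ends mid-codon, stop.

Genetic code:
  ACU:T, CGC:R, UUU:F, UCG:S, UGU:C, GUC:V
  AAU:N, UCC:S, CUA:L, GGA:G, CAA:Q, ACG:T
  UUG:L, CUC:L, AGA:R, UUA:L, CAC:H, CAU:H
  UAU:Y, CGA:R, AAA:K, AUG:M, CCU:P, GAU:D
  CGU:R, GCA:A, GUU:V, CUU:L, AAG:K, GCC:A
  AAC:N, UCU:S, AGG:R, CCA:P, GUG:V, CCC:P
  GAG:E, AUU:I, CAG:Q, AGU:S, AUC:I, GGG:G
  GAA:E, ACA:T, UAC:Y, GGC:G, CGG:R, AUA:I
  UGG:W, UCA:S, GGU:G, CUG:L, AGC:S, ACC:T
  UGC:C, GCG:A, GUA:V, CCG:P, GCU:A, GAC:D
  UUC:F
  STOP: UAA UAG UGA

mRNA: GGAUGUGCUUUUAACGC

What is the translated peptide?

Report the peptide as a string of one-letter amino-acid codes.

Answer: MCF

Derivation:
start AUG at pos 2
pos 2: AUG -> M; peptide=M
pos 5: UGC -> C; peptide=MC
pos 8: UUU -> F; peptide=MCF
pos 11: UAA -> STOP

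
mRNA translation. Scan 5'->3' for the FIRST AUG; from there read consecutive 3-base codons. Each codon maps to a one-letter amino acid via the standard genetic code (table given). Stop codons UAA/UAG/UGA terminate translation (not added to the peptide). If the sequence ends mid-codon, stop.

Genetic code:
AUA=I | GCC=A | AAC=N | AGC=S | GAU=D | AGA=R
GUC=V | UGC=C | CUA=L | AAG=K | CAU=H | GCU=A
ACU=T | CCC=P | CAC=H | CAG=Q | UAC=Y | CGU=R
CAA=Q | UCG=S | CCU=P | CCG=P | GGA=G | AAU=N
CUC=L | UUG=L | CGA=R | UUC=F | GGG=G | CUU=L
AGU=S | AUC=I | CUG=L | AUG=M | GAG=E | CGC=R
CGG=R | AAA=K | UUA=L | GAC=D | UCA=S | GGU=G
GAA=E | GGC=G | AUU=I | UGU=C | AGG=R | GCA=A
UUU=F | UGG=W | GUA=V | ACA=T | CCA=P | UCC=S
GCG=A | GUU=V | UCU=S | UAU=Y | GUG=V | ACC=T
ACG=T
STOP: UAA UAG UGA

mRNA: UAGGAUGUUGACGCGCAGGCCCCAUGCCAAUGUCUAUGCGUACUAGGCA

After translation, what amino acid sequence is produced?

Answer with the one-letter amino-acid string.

Answer: MLTRRPHANVYAY

Derivation:
start AUG at pos 4
pos 4: AUG -> M; peptide=M
pos 7: UUG -> L; peptide=ML
pos 10: ACG -> T; peptide=MLT
pos 13: CGC -> R; peptide=MLTR
pos 16: AGG -> R; peptide=MLTRR
pos 19: CCC -> P; peptide=MLTRRP
pos 22: CAU -> H; peptide=MLTRRPH
pos 25: GCC -> A; peptide=MLTRRPHA
pos 28: AAU -> N; peptide=MLTRRPHAN
pos 31: GUC -> V; peptide=MLTRRPHANV
pos 34: UAU -> Y; peptide=MLTRRPHANVY
pos 37: GCG -> A; peptide=MLTRRPHANVYA
pos 40: UAC -> Y; peptide=MLTRRPHANVYAY
pos 43: UAG -> STOP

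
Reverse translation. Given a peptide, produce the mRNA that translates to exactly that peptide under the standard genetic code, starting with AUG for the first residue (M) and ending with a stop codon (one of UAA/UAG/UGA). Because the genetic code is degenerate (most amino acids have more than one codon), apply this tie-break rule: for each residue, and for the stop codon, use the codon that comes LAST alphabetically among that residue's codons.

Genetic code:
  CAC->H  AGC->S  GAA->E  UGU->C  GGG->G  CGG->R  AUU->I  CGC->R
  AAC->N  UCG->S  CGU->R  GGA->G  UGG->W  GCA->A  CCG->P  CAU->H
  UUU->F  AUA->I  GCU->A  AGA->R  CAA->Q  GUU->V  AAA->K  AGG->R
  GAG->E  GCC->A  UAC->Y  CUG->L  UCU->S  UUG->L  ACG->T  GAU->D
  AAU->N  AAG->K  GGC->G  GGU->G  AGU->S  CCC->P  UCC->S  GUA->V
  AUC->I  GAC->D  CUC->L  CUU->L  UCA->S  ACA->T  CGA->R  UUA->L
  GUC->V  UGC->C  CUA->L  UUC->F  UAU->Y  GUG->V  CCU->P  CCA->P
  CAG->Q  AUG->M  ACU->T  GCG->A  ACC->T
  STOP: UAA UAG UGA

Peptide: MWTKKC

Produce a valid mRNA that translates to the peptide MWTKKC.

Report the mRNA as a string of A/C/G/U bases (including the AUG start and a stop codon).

Answer: mRNA: AUGUGGACUAAGAAGUGUUGA

Derivation:
residue 1: M -> AUG (start codon)
residue 2: W -> UGG (only codon)
residue 3: T codons sorted = ACA,ACC,ACG,ACU -> pick last = ACU
residue 4: K codons sorted = AAA,AAG -> pick last = AAG
residue 5: K codons sorted = AAA,AAG -> pick last = AAG
residue 6: C codons sorted = UGC,UGU -> pick last = UGU
terminator: stop codons sorted = UAA,UAG,UGA -> pick last = UGA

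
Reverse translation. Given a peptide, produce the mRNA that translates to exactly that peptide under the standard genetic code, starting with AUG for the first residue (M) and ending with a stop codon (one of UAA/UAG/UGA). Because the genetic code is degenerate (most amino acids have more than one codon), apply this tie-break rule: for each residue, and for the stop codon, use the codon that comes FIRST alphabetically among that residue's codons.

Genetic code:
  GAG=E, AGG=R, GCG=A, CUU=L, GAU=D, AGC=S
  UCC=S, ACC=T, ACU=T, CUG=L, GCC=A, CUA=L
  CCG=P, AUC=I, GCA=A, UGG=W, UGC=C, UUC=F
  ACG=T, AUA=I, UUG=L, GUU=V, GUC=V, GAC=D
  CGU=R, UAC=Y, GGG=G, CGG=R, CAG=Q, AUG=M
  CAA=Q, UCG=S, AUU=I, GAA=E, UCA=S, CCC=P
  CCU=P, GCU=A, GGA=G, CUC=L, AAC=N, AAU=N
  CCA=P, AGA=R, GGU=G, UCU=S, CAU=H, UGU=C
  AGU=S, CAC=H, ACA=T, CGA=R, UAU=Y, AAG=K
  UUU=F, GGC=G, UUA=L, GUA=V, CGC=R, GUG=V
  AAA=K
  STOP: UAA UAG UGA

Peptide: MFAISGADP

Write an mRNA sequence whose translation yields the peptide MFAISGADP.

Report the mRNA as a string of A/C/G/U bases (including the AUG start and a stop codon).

Answer: mRNA: AUGUUCGCAAUAAGCGGAGCAGACCCAUAA

Derivation:
residue 1: M -> AUG (start codon)
residue 2: F codons sorted = UUC,UUU -> pick first = UUC
residue 3: A codons sorted = GCA,GCC,GCG,GCU -> pick first = GCA
residue 4: I codons sorted = AUA,AUC,AUU -> pick first = AUA
residue 5: S codons sorted = AGC,AGU,UCA,UCC,UCG,UCU -> pick first = AGC
residue 6: G codons sorted = GGA,GGC,GGG,GGU -> pick first = GGA
residue 7: A codons sorted = GCA,GCC,GCG,GCU -> pick first = GCA
residue 8: D codons sorted = GAC,GAU -> pick first = GAC
residue 9: P codons sorted = CCA,CCC,CCG,CCU -> pick first = CCA
terminator: stop codons sorted = UAA,UAG,UGA -> pick first = UAA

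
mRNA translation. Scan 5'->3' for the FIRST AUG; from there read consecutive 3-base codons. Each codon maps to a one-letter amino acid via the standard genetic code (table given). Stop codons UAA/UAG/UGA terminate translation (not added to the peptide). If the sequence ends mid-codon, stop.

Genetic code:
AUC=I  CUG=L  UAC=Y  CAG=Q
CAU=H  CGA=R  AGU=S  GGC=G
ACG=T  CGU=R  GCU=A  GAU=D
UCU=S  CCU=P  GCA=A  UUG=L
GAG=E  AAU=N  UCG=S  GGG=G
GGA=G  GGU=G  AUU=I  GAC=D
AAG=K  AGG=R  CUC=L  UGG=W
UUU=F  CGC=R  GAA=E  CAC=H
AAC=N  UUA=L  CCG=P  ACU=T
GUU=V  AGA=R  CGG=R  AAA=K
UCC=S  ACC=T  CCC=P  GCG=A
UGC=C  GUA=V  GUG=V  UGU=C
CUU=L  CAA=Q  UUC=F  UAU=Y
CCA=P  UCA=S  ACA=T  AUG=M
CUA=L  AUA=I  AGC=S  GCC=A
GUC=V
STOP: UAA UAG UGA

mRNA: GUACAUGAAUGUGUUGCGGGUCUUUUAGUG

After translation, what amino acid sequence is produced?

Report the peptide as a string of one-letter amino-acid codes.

start AUG at pos 4
pos 4: AUG -> M; peptide=M
pos 7: AAU -> N; peptide=MN
pos 10: GUG -> V; peptide=MNV
pos 13: UUG -> L; peptide=MNVL
pos 16: CGG -> R; peptide=MNVLR
pos 19: GUC -> V; peptide=MNVLRV
pos 22: UUU -> F; peptide=MNVLRVF
pos 25: UAG -> STOP

Answer: MNVLRVF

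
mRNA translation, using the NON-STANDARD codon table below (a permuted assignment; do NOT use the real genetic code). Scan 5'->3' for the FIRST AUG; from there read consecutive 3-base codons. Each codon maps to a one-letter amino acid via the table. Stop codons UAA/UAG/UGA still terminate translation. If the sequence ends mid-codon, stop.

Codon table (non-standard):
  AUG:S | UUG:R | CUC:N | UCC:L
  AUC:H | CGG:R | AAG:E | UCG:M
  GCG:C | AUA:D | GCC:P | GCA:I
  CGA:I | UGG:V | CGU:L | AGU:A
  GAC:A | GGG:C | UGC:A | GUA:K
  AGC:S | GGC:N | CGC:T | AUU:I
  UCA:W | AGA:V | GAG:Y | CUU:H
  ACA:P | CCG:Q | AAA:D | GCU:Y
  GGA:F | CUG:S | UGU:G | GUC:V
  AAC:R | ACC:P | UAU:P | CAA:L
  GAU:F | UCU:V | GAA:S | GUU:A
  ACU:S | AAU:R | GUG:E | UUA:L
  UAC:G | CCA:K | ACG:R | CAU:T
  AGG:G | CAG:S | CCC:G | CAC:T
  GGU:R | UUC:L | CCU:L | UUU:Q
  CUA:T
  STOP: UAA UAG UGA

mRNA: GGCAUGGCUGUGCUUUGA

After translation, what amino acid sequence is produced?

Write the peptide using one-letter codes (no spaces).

Answer: SYEH

Derivation:
start AUG at pos 3
pos 3: AUG -> S; peptide=S
pos 6: GCU -> Y; peptide=SY
pos 9: GUG -> E; peptide=SYE
pos 12: CUU -> H; peptide=SYEH
pos 15: UGA -> STOP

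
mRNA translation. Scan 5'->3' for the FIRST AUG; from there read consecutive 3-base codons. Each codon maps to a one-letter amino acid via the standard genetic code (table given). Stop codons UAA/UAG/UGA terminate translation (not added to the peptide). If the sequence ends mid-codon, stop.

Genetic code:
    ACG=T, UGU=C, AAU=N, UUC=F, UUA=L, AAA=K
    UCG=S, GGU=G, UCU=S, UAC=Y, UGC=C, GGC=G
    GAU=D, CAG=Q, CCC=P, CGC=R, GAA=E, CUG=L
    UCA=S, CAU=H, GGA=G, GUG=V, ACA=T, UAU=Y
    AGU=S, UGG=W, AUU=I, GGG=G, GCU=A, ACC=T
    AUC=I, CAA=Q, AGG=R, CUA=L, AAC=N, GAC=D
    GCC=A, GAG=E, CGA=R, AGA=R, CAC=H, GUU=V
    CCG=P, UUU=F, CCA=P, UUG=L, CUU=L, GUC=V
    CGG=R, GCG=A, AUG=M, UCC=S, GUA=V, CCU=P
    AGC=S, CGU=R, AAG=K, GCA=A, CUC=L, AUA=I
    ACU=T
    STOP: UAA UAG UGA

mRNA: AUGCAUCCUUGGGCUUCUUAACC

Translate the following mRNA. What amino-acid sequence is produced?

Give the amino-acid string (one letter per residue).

Answer: MHPWAS

Derivation:
start AUG at pos 0
pos 0: AUG -> M; peptide=M
pos 3: CAU -> H; peptide=MH
pos 6: CCU -> P; peptide=MHP
pos 9: UGG -> W; peptide=MHPW
pos 12: GCU -> A; peptide=MHPWA
pos 15: UCU -> S; peptide=MHPWAS
pos 18: UAA -> STOP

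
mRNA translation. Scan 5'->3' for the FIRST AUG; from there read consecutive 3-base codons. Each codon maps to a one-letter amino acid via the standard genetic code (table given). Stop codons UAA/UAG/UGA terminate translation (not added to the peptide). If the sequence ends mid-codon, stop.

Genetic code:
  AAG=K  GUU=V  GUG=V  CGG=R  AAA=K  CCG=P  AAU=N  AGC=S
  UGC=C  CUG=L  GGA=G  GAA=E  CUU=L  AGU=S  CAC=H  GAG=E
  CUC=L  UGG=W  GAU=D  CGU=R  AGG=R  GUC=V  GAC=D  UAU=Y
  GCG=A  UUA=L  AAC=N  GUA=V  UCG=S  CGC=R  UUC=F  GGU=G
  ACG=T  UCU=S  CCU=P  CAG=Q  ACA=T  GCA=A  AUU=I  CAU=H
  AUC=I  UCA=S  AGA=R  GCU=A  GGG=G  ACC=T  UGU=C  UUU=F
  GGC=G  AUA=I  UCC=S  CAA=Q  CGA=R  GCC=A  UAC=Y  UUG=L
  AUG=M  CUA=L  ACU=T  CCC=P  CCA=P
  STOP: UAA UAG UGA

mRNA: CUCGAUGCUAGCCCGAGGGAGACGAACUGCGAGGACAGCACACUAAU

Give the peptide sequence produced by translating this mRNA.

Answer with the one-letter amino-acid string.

Answer: MLARGRRTARTAH

Derivation:
start AUG at pos 4
pos 4: AUG -> M; peptide=M
pos 7: CUA -> L; peptide=ML
pos 10: GCC -> A; peptide=MLA
pos 13: CGA -> R; peptide=MLAR
pos 16: GGG -> G; peptide=MLARG
pos 19: AGA -> R; peptide=MLARGR
pos 22: CGA -> R; peptide=MLARGRR
pos 25: ACU -> T; peptide=MLARGRRT
pos 28: GCG -> A; peptide=MLARGRRTA
pos 31: AGG -> R; peptide=MLARGRRTAR
pos 34: ACA -> T; peptide=MLARGRRTART
pos 37: GCA -> A; peptide=MLARGRRTARTA
pos 40: CAC -> H; peptide=MLARGRRTARTAH
pos 43: UAA -> STOP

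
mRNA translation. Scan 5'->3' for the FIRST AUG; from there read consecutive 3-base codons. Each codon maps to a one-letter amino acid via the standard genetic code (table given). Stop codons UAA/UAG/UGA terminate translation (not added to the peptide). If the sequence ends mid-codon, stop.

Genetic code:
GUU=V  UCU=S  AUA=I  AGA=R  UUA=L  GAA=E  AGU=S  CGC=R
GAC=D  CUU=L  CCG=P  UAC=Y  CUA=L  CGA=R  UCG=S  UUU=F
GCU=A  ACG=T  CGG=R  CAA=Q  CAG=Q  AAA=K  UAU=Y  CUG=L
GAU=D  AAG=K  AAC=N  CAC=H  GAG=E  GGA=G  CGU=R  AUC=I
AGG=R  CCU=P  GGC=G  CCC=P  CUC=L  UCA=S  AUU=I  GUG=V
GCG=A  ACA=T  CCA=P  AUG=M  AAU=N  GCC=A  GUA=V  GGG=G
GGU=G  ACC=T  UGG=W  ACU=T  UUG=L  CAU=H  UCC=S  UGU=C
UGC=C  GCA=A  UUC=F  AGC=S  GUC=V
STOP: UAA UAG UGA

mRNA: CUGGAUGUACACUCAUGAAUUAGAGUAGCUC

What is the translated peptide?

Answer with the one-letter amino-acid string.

Answer: MYTHELE

Derivation:
start AUG at pos 4
pos 4: AUG -> M; peptide=M
pos 7: UAC -> Y; peptide=MY
pos 10: ACU -> T; peptide=MYT
pos 13: CAU -> H; peptide=MYTH
pos 16: GAA -> E; peptide=MYTHE
pos 19: UUA -> L; peptide=MYTHEL
pos 22: GAG -> E; peptide=MYTHELE
pos 25: UAG -> STOP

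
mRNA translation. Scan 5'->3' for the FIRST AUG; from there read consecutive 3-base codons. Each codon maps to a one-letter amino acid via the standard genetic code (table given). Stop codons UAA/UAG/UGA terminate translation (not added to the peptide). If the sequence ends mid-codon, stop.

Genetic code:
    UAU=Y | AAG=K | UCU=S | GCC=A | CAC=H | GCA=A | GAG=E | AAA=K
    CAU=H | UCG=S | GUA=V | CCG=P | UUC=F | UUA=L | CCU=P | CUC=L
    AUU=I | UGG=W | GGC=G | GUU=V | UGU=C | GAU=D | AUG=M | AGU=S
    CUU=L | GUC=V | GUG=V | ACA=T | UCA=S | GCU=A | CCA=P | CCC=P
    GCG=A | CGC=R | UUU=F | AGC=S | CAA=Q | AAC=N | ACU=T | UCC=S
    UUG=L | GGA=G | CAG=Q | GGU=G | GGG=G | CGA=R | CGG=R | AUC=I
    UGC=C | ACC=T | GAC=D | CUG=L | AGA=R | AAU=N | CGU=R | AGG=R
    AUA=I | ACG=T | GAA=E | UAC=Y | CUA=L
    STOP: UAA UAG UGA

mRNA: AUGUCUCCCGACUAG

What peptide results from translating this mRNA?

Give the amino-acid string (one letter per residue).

start AUG at pos 0
pos 0: AUG -> M; peptide=M
pos 3: UCU -> S; peptide=MS
pos 6: CCC -> P; peptide=MSP
pos 9: GAC -> D; peptide=MSPD
pos 12: UAG -> STOP

Answer: MSPD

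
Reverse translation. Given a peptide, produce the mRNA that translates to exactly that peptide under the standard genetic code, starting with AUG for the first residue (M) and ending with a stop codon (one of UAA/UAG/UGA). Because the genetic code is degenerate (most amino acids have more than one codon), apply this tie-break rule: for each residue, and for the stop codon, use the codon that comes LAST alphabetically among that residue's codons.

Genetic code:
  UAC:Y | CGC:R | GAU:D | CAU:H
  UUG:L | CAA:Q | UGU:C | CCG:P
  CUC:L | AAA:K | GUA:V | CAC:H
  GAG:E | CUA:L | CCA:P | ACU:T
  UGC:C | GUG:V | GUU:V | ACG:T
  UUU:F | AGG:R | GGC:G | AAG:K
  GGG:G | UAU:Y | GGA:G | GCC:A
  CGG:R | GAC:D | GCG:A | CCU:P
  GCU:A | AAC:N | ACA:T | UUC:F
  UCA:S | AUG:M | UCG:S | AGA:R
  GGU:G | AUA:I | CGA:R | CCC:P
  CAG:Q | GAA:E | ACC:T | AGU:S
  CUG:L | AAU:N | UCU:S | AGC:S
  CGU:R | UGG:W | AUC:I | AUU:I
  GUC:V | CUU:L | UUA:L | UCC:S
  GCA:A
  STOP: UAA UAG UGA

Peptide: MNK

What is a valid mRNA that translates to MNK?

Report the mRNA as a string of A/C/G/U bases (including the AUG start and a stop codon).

residue 1: M -> AUG (start codon)
residue 2: N codons sorted = AAC,AAU -> pick last = AAU
residue 3: K codons sorted = AAA,AAG -> pick last = AAG
terminator: stop codons sorted = UAA,UAG,UGA -> pick last = UGA

Answer: mRNA: AUGAAUAAGUGA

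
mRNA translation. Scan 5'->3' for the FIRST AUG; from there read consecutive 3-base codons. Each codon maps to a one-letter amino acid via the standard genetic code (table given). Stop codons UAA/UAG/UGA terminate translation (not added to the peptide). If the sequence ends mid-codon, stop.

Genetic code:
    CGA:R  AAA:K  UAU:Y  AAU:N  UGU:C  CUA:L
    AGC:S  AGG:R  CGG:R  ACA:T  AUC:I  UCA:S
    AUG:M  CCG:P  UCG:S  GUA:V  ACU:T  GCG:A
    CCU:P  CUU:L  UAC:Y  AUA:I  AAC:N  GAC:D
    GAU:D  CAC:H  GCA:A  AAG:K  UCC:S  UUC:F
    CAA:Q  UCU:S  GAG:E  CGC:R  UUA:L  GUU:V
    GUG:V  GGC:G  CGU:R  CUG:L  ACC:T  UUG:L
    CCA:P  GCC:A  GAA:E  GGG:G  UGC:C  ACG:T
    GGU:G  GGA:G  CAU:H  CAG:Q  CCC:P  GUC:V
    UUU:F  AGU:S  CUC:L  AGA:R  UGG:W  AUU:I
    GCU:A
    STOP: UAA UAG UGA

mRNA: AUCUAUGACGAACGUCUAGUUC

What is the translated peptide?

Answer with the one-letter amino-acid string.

start AUG at pos 4
pos 4: AUG -> M; peptide=M
pos 7: ACG -> T; peptide=MT
pos 10: AAC -> N; peptide=MTN
pos 13: GUC -> V; peptide=MTNV
pos 16: UAG -> STOP

Answer: MTNV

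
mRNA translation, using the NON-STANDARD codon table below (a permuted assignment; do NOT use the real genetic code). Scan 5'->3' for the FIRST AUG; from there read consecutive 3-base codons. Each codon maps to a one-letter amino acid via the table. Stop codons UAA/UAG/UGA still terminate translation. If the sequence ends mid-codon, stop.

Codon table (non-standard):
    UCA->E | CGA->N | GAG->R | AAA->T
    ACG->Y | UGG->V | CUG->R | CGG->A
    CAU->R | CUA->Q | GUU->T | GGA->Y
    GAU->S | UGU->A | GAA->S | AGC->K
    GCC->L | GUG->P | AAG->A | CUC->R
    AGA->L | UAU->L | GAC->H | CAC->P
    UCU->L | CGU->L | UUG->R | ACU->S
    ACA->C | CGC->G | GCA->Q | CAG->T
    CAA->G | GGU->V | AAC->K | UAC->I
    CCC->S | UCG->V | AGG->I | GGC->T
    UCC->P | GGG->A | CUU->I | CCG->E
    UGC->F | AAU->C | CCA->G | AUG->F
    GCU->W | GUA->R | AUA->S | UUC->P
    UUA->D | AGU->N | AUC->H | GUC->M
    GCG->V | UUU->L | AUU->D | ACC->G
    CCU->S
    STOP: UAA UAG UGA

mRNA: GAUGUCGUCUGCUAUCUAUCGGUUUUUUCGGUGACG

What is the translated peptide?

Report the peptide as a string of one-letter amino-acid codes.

Answer: FVLWHLALLA

Derivation:
start AUG at pos 1
pos 1: AUG -> F; peptide=F
pos 4: UCG -> V; peptide=FV
pos 7: UCU -> L; peptide=FVL
pos 10: GCU -> W; peptide=FVLW
pos 13: AUC -> H; peptide=FVLWH
pos 16: UAU -> L; peptide=FVLWHL
pos 19: CGG -> A; peptide=FVLWHLA
pos 22: UUU -> L; peptide=FVLWHLAL
pos 25: UUU -> L; peptide=FVLWHLALL
pos 28: CGG -> A; peptide=FVLWHLALLA
pos 31: UGA -> STOP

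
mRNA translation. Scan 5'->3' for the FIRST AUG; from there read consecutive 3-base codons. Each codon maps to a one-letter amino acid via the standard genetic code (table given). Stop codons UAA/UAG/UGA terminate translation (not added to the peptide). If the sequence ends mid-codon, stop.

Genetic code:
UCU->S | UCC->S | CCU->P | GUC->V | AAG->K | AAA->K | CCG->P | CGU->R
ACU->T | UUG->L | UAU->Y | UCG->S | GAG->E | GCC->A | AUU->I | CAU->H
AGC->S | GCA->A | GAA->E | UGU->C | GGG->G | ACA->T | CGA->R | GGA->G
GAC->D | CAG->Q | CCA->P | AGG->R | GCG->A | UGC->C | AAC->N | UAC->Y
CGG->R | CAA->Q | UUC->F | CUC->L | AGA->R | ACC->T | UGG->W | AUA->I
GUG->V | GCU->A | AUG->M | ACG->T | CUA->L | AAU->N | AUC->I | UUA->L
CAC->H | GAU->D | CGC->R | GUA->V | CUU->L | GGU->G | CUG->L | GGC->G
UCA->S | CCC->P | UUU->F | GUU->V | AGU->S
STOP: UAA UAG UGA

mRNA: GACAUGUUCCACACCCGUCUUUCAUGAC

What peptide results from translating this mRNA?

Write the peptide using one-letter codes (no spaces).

start AUG at pos 3
pos 3: AUG -> M; peptide=M
pos 6: UUC -> F; peptide=MF
pos 9: CAC -> H; peptide=MFH
pos 12: ACC -> T; peptide=MFHT
pos 15: CGU -> R; peptide=MFHTR
pos 18: CUU -> L; peptide=MFHTRL
pos 21: UCA -> S; peptide=MFHTRLS
pos 24: UGA -> STOP

Answer: MFHTRLS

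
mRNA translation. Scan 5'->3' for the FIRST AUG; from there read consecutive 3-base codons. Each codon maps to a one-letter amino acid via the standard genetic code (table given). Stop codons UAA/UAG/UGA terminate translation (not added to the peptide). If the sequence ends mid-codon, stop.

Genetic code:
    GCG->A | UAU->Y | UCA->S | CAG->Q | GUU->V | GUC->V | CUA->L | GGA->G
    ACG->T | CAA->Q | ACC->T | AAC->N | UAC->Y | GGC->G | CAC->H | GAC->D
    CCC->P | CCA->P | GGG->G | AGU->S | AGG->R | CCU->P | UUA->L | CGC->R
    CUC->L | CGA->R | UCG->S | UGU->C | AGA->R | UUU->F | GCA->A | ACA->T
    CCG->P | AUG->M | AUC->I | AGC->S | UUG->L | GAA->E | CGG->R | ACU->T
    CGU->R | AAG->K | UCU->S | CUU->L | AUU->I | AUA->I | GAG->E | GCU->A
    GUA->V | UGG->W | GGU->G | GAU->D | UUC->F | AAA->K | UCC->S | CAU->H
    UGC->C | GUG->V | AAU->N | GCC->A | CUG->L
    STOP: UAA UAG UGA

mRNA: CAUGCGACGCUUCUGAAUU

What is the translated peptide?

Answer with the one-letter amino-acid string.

start AUG at pos 1
pos 1: AUG -> M; peptide=M
pos 4: CGA -> R; peptide=MR
pos 7: CGC -> R; peptide=MRR
pos 10: UUC -> F; peptide=MRRF
pos 13: UGA -> STOP

Answer: MRRF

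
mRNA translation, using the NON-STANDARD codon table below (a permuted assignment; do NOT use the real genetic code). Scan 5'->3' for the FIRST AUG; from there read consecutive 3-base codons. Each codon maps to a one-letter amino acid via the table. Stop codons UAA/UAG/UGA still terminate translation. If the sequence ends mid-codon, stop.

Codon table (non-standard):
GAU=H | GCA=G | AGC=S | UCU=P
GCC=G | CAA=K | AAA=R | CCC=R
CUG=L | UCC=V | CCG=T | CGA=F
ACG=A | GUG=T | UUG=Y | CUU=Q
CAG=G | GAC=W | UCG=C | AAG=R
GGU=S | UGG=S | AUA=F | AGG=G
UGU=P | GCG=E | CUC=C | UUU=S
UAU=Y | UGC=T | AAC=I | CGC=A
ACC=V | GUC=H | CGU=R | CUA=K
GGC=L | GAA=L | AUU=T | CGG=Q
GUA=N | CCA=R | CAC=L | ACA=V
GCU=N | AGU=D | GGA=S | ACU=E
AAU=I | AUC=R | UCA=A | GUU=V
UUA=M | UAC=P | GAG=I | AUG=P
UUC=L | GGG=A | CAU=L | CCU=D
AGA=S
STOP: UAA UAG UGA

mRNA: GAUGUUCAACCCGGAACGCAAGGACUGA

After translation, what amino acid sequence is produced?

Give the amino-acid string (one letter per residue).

start AUG at pos 1
pos 1: AUG -> P; peptide=P
pos 4: UUC -> L; peptide=PL
pos 7: AAC -> I; peptide=PLI
pos 10: CCG -> T; peptide=PLIT
pos 13: GAA -> L; peptide=PLITL
pos 16: CGC -> A; peptide=PLITLA
pos 19: AAG -> R; peptide=PLITLAR
pos 22: GAC -> W; peptide=PLITLARW
pos 25: UGA -> STOP

Answer: PLITLARW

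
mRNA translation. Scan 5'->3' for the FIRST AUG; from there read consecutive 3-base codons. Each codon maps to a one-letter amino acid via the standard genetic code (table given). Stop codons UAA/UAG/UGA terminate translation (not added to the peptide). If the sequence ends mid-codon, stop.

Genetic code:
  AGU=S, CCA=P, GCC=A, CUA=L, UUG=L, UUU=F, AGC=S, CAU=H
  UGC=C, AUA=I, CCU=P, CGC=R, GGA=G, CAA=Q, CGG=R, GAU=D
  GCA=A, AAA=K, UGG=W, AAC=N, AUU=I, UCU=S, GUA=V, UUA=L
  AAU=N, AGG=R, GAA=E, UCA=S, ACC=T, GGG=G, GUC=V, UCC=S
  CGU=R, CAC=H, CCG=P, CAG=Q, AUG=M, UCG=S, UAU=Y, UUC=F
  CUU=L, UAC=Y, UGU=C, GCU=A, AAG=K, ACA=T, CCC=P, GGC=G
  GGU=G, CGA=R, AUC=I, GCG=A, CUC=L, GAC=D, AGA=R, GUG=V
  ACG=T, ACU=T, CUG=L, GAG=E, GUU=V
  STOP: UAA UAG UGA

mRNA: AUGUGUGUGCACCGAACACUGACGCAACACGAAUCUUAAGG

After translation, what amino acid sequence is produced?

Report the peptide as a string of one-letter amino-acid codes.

start AUG at pos 0
pos 0: AUG -> M; peptide=M
pos 3: UGU -> C; peptide=MC
pos 6: GUG -> V; peptide=MCV
pos 9: CAC -> H; peptide=MCVH
pos 12: CGA -> R; peptide=MCVHR
pos 15: ACA -> T; peptide=MCVHRT
pos 18: CUG -> L; peptide=MCVHRTL
pos 21: ACG -> T; peptide=MCVHRTLT
pos 24: CAA -> Q; peptide=MCVHRTLTQ
pos 27: CAC -> H; peptide=MCVHRTLTQH
pos 30: GAA -> E; peptide=MCVHRTLTQHE
pos 33: UCU -> S; peptide=MCVHRTLTQHES
pos 36: UAA -> STOP

Answer: MCVHRTLTQHES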